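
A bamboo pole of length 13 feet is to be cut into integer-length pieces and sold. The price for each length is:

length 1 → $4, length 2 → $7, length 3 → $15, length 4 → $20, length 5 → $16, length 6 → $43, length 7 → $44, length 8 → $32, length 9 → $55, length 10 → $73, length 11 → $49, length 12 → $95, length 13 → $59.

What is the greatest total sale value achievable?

Let best[k] be the best obtainable value from length k. For each k, try every first piece i and keep the best of price[i] + best[k−i].
best[1] = 4
best[2] = 8  (first piece 1, then best[1]=4)
best[3] = 15
best[4] = 20
best[5] = 24  (first piece 1, then best[4]=20)
best[6] = 43
best[7] = 47  (first piece 1, then best[6]=43)
best[8] = 51  (first piece 1, then best[7]=47)
best[9] = 58  (first piece 3, then best[6]=43)
best[10] = 73
best[11] = 77  (first piece 1, then best[10]=73)
best[12] = 95
best[13] = 99  (first piece 1, then best[12]=95)
One optimal cutting: 12 + 1 → $95 + $4 = $99.

99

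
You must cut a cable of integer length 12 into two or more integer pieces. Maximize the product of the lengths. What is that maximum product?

Define m[k] = max over 1≤i<k of i · max(k−i, m[k−i]); the inner max lets the remainder stay uncut if that's better.
Small cases: m[2]=1, m[3]=2, m[4]=4.
m[5] = 2×max(3,2) = 2×3 = 6
m[6] = 3×max(3,2) = 3×3 = 9
m[7] = 2×max(5,6) = 2×6 = 12
m[8] = 2×max(6,9) = 2×9 = 18
m[9] = 3×max(6,9) = 3×9 = 27
m[10] = 2×max(8,18) = 2×18 = 36
m[11] = 2×max(9,27) = 2×27 = 54
m[12] = 3×max(9,27) = 3×27 = 81
One optimal split: 3 + 3 + 3 + 3; product 3×3×3×3 = 81.

81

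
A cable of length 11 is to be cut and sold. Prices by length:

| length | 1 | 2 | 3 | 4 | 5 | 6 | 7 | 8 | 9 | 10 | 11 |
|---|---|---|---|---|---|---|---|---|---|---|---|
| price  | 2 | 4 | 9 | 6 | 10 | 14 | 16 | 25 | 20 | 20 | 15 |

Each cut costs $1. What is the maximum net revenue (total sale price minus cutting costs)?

Consider every possible first cut. net[k] is the best of p[i]+net[k−i] over all sellable i≤k, charging 1 whenever i<k.
net[1] = 2
net[2] = 4
net[3] = 9
net[4] = 10  (first piece 1, then net[3]=9)
net[5] = 12  (first piece 2, then net[3]=9)
net[6] = 17  (first piece 3, then net[3]=9)
net[7] = 18  (first piece 1, then net[6]=17)
net[8] = 25
net[9] = 26  (first piece 1, then net[8]=25)
net[10] = 28  (first piece 2, then net[8]=25)
net[11] = 33  (first piece 3, then net[8]=25)
One optimal plan: pieces 8 + 3 (1 cut) → $34 − $1 = $33.

33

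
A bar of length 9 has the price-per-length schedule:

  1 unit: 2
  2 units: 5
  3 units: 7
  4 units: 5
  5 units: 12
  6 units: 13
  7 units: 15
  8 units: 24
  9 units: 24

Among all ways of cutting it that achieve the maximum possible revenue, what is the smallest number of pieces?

Build r[k] bottom-up: r[k] = max over allowed piece i of (p[i] + r[k−i]).
r[1] = 2
r[2] = max(2+2, 5+0) = 5
r[3] = max(2+5, 5+2, 7+0) = 7
r[4] = max(2+7, 5+5, 7+2, 5+0) = 10
r[5] = max(2+10, 5+7, 7+5, 5+2, 12+0) = 12
r[6] = max(2+12, 5+10, 7+7, 5+5, 12+2, 13+0) = 15
r[7] = max(2+15, 5+12, 7+10, …, 13+2, 15+0) = 17
r[8] = max(2+17, 5+15, 7+12, …, 15+2, 24+0) = 24
r[9] = max(2+24, 5+17, 7+15, …, 24+2, 24+0) = 26
Maximum revenue is 26.
Now minimize piece count subject to staying optimal: for each k, pieces[k] = 1 + min over i with p[i]+r[k−i]=r[k] of pieces[k−i].
pieces[6] = 3
pieces[7] = 2
pieces[8] = 1
pieces[9] = 2

2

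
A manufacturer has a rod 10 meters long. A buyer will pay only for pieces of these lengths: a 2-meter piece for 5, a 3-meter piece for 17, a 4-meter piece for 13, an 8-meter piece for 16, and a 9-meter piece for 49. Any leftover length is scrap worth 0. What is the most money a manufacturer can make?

51

Consider every possible first cut. f[k] is the best of p[i]+f[k−i] over all sellable i≤k.
f[1] = 0
f[2] = 5
f[3] = max(5+0, 17+0) = 17
f[4] = max(5+5, 17+0, 13+0) = 17
f[5] = max(5+17, 17+5, 13+0) = 22
f[6] = max(5+17, 17+17, 13+5) = 34
f[7] = max(5+22, 17+17, 13+17) = 34
f[8] = max(5+34, 17+22, 13+17, 16+0) = 39
f[9] = max(5+34, 17+34, 13+22, 16+0, 49+0) = 51
f[10] = max(5+39, 17+34, 13+34, 16+5, 49+0) = 51
One optimal cutting: pieces 3 + 3 + 3 with 1 meter of scrap → 51.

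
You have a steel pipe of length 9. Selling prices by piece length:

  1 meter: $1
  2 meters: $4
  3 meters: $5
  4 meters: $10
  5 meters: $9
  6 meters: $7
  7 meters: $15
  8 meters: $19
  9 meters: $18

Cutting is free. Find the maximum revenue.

21

Let best[k] be the best obtainable value from length k. For each k, try every first piece i and keep the best of price[i] + best[k−i].
best[1] = 1
best[2] = max(1+1, 4+0) = 4
best[3] = max(1+4, 4+1, 5+0) = 5
best[4] = max(1+5, 4+4, 5+1, 10+0) = 10
best[5] = max(1+10, 4+5, 5+4, 10+1, 9+0) = 11
best[6] = max(1+11, 4+10, 5+5, 10+4, 9+1, 7+0) = 14
best[7] = max(1+14, 4+11, 5+10, …, 7+1, 15+0) = 15
best[8] = max(1+15, 4+14, 5+11, …, 15+1, 19+0) = 20
best[9] = max(1+20, 4+15, 5+14, …, 19+1, 18+0) = 21
One optimal cutting: 4 + 4 + 1 → $10 + $10 + $1 = $21.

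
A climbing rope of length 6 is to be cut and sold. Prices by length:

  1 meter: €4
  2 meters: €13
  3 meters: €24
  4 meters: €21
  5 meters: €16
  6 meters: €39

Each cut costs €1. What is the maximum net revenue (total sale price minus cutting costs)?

47

Build r[k] bottom-up: r[k] = max over allowed piece i of (p[i] + r[k−i]) − 1 per cut.
r[1] = 4
r[2] = max(4+4-1, 13+0) = 13
r[3] = max(4+13-1, 13+4-1, 24+0) = 24
r[4] = max(4+24-1, 13+13-1, 24+4-1, 21+0) = 27
r[5] = max(4+27-1, 13+24-1, 24+13-1, 21+4-1, 16+0) = 36
r[6] = max(4+36-1, 13+27-1, 24+24-1, 21+13-1, 16+4-1, 39+0) = 47
One optimal plan: pieces 3 + 3 (1 cut) → €48 − €1 = €47.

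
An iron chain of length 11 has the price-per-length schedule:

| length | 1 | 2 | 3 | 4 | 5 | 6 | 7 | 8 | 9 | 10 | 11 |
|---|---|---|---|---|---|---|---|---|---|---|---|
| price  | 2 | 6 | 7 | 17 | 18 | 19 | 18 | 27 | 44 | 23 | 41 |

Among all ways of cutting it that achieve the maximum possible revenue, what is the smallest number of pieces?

Let r[k] be the best obtainable value from length k. For each k, try every first piece i and keep the best of price[i] + r[k−i].
r[1] = 2
r[2] = max(2+2, 6+0) = 6
r[3] = max(2+6, 6+2, 7+0) = 8
r[4] = max(2+8, 6+6, 7+2, 17+0) = 17
r[5] = max(2+17, 6+8, 7+6, 17+2, 18+0) = 19
r[6] = max(2+19, 6+17, 7+8, 17+6, 18+2, 19+0) = 23
r[7] = max(2+23, 6+19, 7+17, …, 19+2, 18+0) = 25
r[8] = max(2+25, 6+23, 7+19, …, 18+2, 27+0) = 34
r[9] = max(2+34, 6+25, 7+23, …, 27+2, 44+0) = 44
r[10] = max(2+44, 6+34, 7+25, …, 44+2, 23+0) = 46
r[11] = max(2+46, 6+44, 7+34, …, 23+2, 41+0) = 50
Maximum revenue is $50.
Now minimize piece count subject to staying optimal: for each k, pieces[k] = 1 + min over i with p[i]+r[k−i]=r[k] of pieces[k−i].
pieces[8] = 2
pieces[9] = 1
pieces[10] = 2
pieces[11] = 2

2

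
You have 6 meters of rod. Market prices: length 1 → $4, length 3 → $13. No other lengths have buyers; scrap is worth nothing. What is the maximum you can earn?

26

Consider every possible first cut. r[k] is the best of p[i]+r[k−i] over all sellable i≤k.
r[1] = 4
r[2] = 8  (first piece 1, then r[1]=4)
r[3] = max(4+8, 13+0) = 13
r[4] = max(4+13, 13+4) = 17
r[5] = max(4+17, 13+8) = 21
r[6] = max(4+21, 13+13) = 26
One optimal cutting: 3 + 3 → $26.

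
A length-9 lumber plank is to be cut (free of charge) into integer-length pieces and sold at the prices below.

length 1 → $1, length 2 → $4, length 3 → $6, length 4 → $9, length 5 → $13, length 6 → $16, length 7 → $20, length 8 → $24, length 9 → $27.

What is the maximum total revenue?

27

Consider every possible first cut. R[k] is the best of p[i]+R[k−i] over all sellable i≤k.
R[1] = 1
R[2] = max(1+1, 4+0) = 4
R[3] = max(1+4, 4+1, 6+0) = 6
R[4] = max(1+6, 4+4, 6+1, 9+0) = 9
R[5] = max(1+9, 4+6, 6+4, 9+1, 13+0) = 13
R[6] = max(1+13, 4+9, 6+6, 9+4, 13+1, 16+0) = 16
R[7] = max(1+16, 4+13, 6+9, …, 16+1, 20+0) = 20
R[8] = max(1+20, 4+16, 6+13, …, 20+1, 24+0) = 24
R[9] = max(1+24, 4+20, 6+16, …, 24+1, 27+0) = 27
Best is to sell the whole 9-foot piece uncut for $27.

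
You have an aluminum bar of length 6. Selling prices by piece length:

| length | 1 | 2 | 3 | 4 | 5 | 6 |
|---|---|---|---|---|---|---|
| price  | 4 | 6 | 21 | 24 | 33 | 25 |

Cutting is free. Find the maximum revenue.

Build r[k] bottom-up: r[k] = max over allowed piece i of (p[i] + r[k−i]).
r[1] = 4
r[2] = max(4+4, 6+0) = 8
r[3] = max(4+8, 6+4, 21+0) = 21
r[4] = max(4+21, 6+8, 21+4, 24+0) = 25
r[5] = max(4+25, 6+21, 21+8, 24+4, 33+0) = 33
r[6] = max(4+33, 6+25, 21+21, 24+8, 33+4, 25+0) = 42
One optimal cutting: 3 + 3 → $21 + $21 = $42.

42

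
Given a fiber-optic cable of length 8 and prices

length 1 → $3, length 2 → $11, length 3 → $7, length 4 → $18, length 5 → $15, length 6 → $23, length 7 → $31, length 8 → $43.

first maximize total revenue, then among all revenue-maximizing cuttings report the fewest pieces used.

Consider every possible first cut. r[k] is the best of p[i]+r[k−i] over all sellable i≤k.
r[1] = 3
r[2] = 11
r[3] = 14  (first piece 1, then r[2]=11)
r[4] = 22  (first piece 2, then r[2]=11)
r[5] = 25  (first piece 1, then r[4]=22)
r[6] = 33  (first piece 2, then r[4]=22)
r[7] = 36  (first piece 1, then r[6]=33)
r[8] = 44  (first piece 2, then r[6]=33)
Maximum revenue is $44.
Now minimize piece count subject to staying optimal: for each k, pieces[k] = 1 + min over i with p[i]+r[k−i]=r[k] of pieces[k−i].
pieces[5] = 3
pieces[6] = 3
pieces[7] = 4
pieces[8] = 4

4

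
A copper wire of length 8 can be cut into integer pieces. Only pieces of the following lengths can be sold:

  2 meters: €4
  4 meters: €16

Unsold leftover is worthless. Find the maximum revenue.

Let f[k] be the best obtainable value from length k. For each k, try every first piece i and keep the best of price[i] + f[k−i].
f[1] = 0
f[2] = 4
f[3] = 4
f[4] = max(4+4, 16+0) = 16
f[5] = max(4+4, 16+0) = 16
f[6] = max(4+16, 16+4) = 20
f[7] = max(4+16, 16+4) = 20
f[8] = max(4+20, 16+16) = 32
One optimal cutting: 4 + 4 → €32.

32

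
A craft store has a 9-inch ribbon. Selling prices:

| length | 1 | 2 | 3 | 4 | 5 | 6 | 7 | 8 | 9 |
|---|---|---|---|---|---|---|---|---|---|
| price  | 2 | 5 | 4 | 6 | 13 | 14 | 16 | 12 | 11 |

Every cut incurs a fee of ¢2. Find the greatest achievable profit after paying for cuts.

Build v[k] bottom-up: v[k] = max over allowed piece i of (p[i] + v[k−i]) − 2 per cut.
v[1] = 2
v[2] = max(2+2-2, 5+0) = 5
v[3] = max(2+5-2, 5+2-2, 4+0) = 5
v[4] = max(2+5-2, 5+5-2, 4+2-2, 6+0) = 8
v[5] = max(2+8-2, 5+5-2, 4+5-2, 6+2-2, 13+0) = 13
v[6] = max(2+13-2, 5+8-2, 4+5-2, 6+5-2, 13+2-2, 14+0) = 14
v[7] = max(2+14-2, 5+13-2, 4+8-2, …, 14+2-2, 16+0) = 16
v[8] = max(2+16-2, 5+14-2, 4+13-2, …, 16+2-2, 12+0) = 17
v[9] = max(2+17-2, 5+16-2, 4+14-2, …, 12+2-2, 11+0) = 19
One optimal plan: pieces 5 + 2 + 2 (2 cuts) → ¢23 − ¢4 = ¢19.

19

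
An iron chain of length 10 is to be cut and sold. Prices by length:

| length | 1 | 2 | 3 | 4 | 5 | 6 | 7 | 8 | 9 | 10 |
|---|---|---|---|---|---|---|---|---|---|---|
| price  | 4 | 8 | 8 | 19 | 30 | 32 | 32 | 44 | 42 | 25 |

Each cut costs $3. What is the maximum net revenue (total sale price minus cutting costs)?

Consider every possible first cut. v[k] is the best of p[i]+v[k−i] over all sellable i≤k, charging 3 whenever i<k.
v[1] = 4
v[2] = max(4+4-3, 8+0) = 8
v[3] = max(4+8-3, 8+4-3, 8+0) = 9
v[4] = max(4+9-3, 8+8-3, 8+4-3, 19+0) = 19
v[5] = max(4+19-3, 8+9-3, 8+8-3, 19+4-3, 30+0) = 30
v[6] = max(4+30-3, 8+19-3, 8+9-3, 19+8-3, 30+4-3, 32+0) = 32
v[7] = max(4+32-3, 8+30-3, 8+19-3, …, 32+4-3, 32+0) = 35
v[8] = max(4+35-3, 8+32-3, 8+30-3, …, 32+4-3, 44+0) = 44
v[9] = max(4+44-3, 8+35-3, 8+32-3, …, 44+4-3, 42+0) = 46
v[10] = max(4+46-3, 8+44-3, 8+35-3, …, 42+4-3, 25+0) = 57
One optimal plan: pieces 5 + 5 (1 cut) → $60 − $3 = $57.

57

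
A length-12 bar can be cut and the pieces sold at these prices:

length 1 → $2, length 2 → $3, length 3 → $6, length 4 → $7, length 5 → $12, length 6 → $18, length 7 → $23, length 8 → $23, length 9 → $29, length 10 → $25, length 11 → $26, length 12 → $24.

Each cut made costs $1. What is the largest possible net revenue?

Consider every possible first cut. net[k] is the best of p[i]+net[k−i] over all sellable i≤k, charging 1 whenever i<k.
net[1] = 2
net[2] = max(2+2-1, 3+0) = 3
net[3] = max(2+3-1, 3+2-1, 6+0) = 6
net[4] = max(2+6-1, 3+3-1, 6+2-1, 7+0) = 7
net[5] = max(2+7-1, 3+6-1, 6+3-1, 7+2-1, 12+0) = 12
net[6] = max(2+12-1, 3+7-1, 6+6-1, 7+3-1, 12+2-1, 18+0) = 18
net[7] = max(2+18-1, 3+12-1, 6+7-1, …, 18+2-1, 23+0) = 23
net[8] = max(2+23-1, 3+18-1, 6+12-1, …, 23+2-1, 23+0) = 24
net[9] = max(2+24-1, 3+23-1, 6+18-1, …, 23+2-1, 29+0) = 29
net[10] = max(2+29-1, 3+24-1, 6+23-1, …, 29+2-1, 25+0) = 30
net[11] = max(2+30-1, 3+29-1, 6+24-1, …, 25+2-1, 26+0) = 31
net[12] = max(2+31-1, 3+30-1, 6+29-1, …, 26+2-1, 24+0) = 35
One optimal plan: pieces 6 + 6 (1 cut) → $36 − $1 = $35.

35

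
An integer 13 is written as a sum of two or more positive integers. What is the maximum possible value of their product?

Let m[k] be the best product for length k (with at least one cut). For each first piece i, the rest contributes max(k−i, m[k−i]).
m[2] = 1*max(1,0) = 1*1 = 1
m[3] = max(1*2, 2*1) = 2
m[4] = max(1*3, 2*2, 3*1) = 4
m[5] = max(1*4, 2*3, 3*2, 4*1) = 6
m[6] = max(1*6, 2*4, 3*3, 4*2, 5*1) = 9
m[7] = max(1*9, 2*6, 3*4, 4*3, 5*2, 6*1) = 12
m[8] = max(1*12, 2*9, 3*6, …, 6*2, 7*1) = 18
m[9] = max(1*18, 2*12, 3*9, …, 7*2, 8*1) = 27
m[10] = max(1*27, 2*18, 3*12, …, 8*2, 9*1) = 36
m[11] = max(1*36, 2*27, 3*18, …, 9*2, 10*1) = 54
m[12] = max(1*54, 2*36, 3*27, …, 10*2, 11*1) = 81
m[13] = max(1*81, 2*54, 3*36, …, 11*2, 12*1) = 108
One optimal split: 3 + 3 + 3 + 2 + 2; product 3*3*3*2*2 = 108.

108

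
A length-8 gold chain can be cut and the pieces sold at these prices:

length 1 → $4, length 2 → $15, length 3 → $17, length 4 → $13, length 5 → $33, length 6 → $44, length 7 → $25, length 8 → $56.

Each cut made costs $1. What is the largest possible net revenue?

Let net[k] be the best obtainable value from length k. For each k, try every first piece i and keep the best of price[i] + net[k−i] minus the 1 cut fee when i<k.
net[1] = 4
net[2] = max(4+4-1, 15+0) = 15
net[3] = max(4+15-1, 15+4-1, 17+0) = 18
net[4] = max(4+18-1, 15+15-1, 17+4-1, 13+0) = 29
net[5] = max(4+29-1, 15+18-1, 17+15-1, 13+4-1, 33+0) = 33
net[6] = max(4+33-1, 15+29-1, 17+18-1, 13+15-1, 33+4-1, 44+0) = 44
net[7] = max(4+44-1, 15+33-1, 17+29-1, …, 44+4-1, 25+0) = 47
net[8] = max(4+47-1, 15+44-1, 17+33-1, …, 25+4-1, 56+0) = 58
One optimal plan: pieces 6 + 2 (1 cut) → $59 − $1 = $58.

58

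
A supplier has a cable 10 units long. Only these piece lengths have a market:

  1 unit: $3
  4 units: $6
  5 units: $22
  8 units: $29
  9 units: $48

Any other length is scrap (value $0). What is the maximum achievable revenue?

Consider every possible first cut. r[k] is the best of p[i]+r[k−i] over all sellable i≤k.
r[1] = 3
r[2] = 6  (first piece 1, then r[1]=3)
r[3] = 9  (first piece 1, then r[2]=6)
r[4] = max(3+9, 6+0) = 12
r[5] = max(3+12, 6+3, 22+0) = 22
r[6] = max(3+22, 6+6, 22+3) = 25
r[7] = max(3+25, 6+9, 22+6) = 28
r[8] = max(3+28, 6+12, 22+9, 29+0) = 31
r[9] = max(3+31, 6+22, 22+12, 29+3, 48+0) = 48
r[10] = max(3+48, 6+25, 22+22, 29+6, 48+3) = 51
One optimal cutting: 9 + 1 → $51.

51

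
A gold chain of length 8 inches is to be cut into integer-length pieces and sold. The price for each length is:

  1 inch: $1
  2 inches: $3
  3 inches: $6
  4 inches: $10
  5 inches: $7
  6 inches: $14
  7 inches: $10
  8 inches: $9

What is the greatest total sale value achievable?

20

Let best[k] be the best obtainable value from length k. For each k, try every first piece i and keep the best of price[i] + best[k−i].
best[1] = 1
best[2] = max(1+1, 3+0) = 3
best[3] = max(1+3, 3+1, 6+0) = 6
best[4] = max(1+6, 3+3, 6+1, 10+0) = 10
best[5] = max(1+10, 3+6, 6+3, 10+1, 7+0) = 11
best[6] = max(1+11, 3+10, 6+6, 10+3, 7+1, 14+0) = 14
best[7] = max(1+14, 3+11, 6+10, …, 14+1, 10+0) = 16
best[8] = max(1+16, 3+14, 6+11, …, 10+1, 9+0) = 20
One optimal cutting: 4 + 4 → $10 + $10 = $20.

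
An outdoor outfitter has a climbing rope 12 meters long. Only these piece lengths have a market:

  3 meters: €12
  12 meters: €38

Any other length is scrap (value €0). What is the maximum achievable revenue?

48

Consider every possible first cut. r[k] is the best of p[i]+r[k−i] over all sellable i≤k.
r[1] = 0
r[2] = 0
r[3] = 12
r[4] = 12
r[5] = 12
r[6] = 24  (first piece 3, then r[3]=12)
r[7] = 24
r[8] = 24
r[9] = 36  (first piece 3, then r[6]=24)
r[10] = 36
r[11] = 36
r[12] = 48  (first piece 3, then r[9]=36)
One optimal cutting: 3 + 3 + 3 + 3 → €48.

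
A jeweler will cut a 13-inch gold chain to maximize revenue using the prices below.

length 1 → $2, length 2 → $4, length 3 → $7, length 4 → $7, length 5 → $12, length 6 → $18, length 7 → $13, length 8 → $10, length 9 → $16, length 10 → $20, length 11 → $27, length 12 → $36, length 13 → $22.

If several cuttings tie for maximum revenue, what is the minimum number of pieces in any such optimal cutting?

2

Consider every possible first cut. r[k] is the best of p[i]+r[k−i] over all sellable i≤k.
r[1] = 2
r[2] = 4  (first piece 1, then r[1]=2)
r[3] = 7
r[4] = 9  (first piece 1, then r[3]=7)
r[5] = 12
r[6] = 18
r[7] = 20  (first piece 1, then r[6]=18)
r[8] = 22  (first piece 1, then r[7]=20)
r[9] = 25  (first piece 3, then r[6]=18)
r[10] = 27  (first piece 1, then r[9]=25)
r[11] = 30  (first piece 5, then r[6]=18)
r[12] = 36  (first piece 6, then r[6]=18)
r[13] = 38  (first piece 1, then r[12]=36)
Maximum revenue is $38.
Now minimize piece count subject to staying optimal: for each k, pieces[k] = 1 + min over i with p[i]+r[k−i]=r[k] of pieces[k−i].
pieces[10] = 3
pieces[11] = 2
pieces[12] = 1
pieces[13] = 2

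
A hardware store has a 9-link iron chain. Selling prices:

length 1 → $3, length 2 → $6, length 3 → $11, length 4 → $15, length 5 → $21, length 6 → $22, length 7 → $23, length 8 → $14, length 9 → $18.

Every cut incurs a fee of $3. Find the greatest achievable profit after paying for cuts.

Build r[k] bottom-up: r[k] = max over allowed piece i of (p[i] + r[k−i]) − 3 per cut.
r[1] = 3
r[2] = max(3+3-3, 6+0) = 6
r[3] = max(3+6-3, 6+3-3, 11+0) = 11
r[4] = max(3+11-3, 6+6-3, 11+3-3, 15+0) = 15
r[5] = max(3+15-3, 6+11-3, 11+6-3, 15+3-3, 21+0) = 21
r[6] = max(3+21-3, 6+15-3, 11+11-3, 15+6-3, 21+3-3, 22+0) = 22
r[7] = max(3+22-3, 6+21-3, 11+15-3, …, 22+3-3, 23+0) = 24
r[8] = max(3+24-3, 6+22-3, 11+21-3, …, 23+3-3, 14+0) = 29
r[9] = max(3+29-3, 6+24-3, 11+22-3, …, 14+3-3, 18+0) = 33
One optimal plan: pieces 5 + 4 (1 cut) → $36 − $3 = $33.

33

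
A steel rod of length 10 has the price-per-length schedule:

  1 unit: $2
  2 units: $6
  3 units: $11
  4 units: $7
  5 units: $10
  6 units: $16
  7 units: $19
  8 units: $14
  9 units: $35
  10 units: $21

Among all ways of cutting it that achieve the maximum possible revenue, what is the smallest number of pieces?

Build r[k] bottom-up: r[k] = max over allowed piece i of (p[i] + r[k−i]).
r[1] = 2
r[2] = 6
r[3] = 11
r[4] = 13  (first piece 1, then r[3]=11)
r[5] = 17  (first piece 2, then r[3]=11)
r[6] = 22  (first piece 3, then r[3]=11)
r[7] = 24  (first piece 1, then r[6]=22)
r[8] = 28  (first piece 2, then r[6]=22)
r[9] = 35
r[10] = 37  (first piece 1, then r[9]=35)
Maximum revenue is $37.
Now minimize piece count subject to staying optimal: for each k, pieces[k] = 1 + min over i with p[i]+r[k−i]=r[k] of pieces[k−i].
pieces[7] = 3
pieces[8] = 3
pieces[9] = 1
pieces[10] = 2

2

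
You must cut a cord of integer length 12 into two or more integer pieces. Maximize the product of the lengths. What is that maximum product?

81

Let P[k] be the best product for length k (with at least one cut). For each first piece i, the rest contributes max(k−i, P[k−i]).
P[2] = 1·max(1,0) = 1·1 = 1
P[3] = max(1·2, 2·1) = 2
P[4] = max(1·3, 2·2, 3·1) = 4
P[5] = max(1·4, 2·3, 3·2, 4·1) = 6
P[6] = max(1·6, 2·4, 3·3, 4·2, 5·1) = 9
P[7] = max(1·9, 2·6, 3·4, 4·3, 5·2, 6·1) = 12
P[8] = max(1·12, 2·9, 3·6, …, 6·2, 7·1) = 18
P[9] = max(1·18, 2·12, 3·9, …, 7·2, 8·1) = 27
P[10] = max(1·27, 2·18, 3·12, …, 8·2, 9·1) = 36
P[11] = max(1·36, 2·27, 3·18, …, 9·2, 10·1) = 54
P[12] = max(1·54, 2·36, 3·27, …, 10·2, 11·1) = 81
One optimal split: 3 + 3 + 3 + 3; product 3·3·3·3 = 81.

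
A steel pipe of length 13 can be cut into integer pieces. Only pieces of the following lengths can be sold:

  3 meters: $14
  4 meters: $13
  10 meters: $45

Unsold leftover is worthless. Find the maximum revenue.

Consider every possible first cut. r[k] is the best of p[i]+r[k−i] over all sellable i≤k.
r[1] = 0
r[2] = 0
r[3] = 14
r[4] = max(14+0, 13+0) = 14
r[5] = max(14+0, 13+0) = 14
r[6] = max(14+14, 13+0) = 28
r[7] = max(14+14, 13+14) = 28
r[8] = max(14+14, 13+14) = 28
r[9] = max(14+28, 13+14) = 42
r[10] = max(14+28, 13+28, 45+0) = 45
r[11] = max(14+28, 13+28, 45+0) = 45
r[12] = max(14+42, 13+28, 45+0) = 56
r[13] = max(14+45, 13+42, 45+14) = 59
One optimal cutting: 10 + 3 → $59.

59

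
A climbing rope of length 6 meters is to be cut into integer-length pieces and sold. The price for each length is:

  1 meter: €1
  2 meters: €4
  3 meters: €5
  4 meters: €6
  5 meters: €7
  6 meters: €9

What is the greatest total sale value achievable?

Consider every possible first cut. best[k] is the best of p[i]+best[k−i] over all sellable i≤k.
best[1] = 1
best[2] = max(1+1, 4+0) = 4
best[3] = max(1+4, 4+1, 5+0) = 5
best[4] = max(1+5, 4+4, 5+1, 6+0) = 8
best[5] = max(1+8, 4+5, 5+4, 6+1, 7+0) = 9
best[6] = max(1+9, 4+8, 5+5, 6+4, 7+1, 9+0) = 12
One optimal cutting: 2 + 2 + 2 → €4 + €4 + €4 = €12.

12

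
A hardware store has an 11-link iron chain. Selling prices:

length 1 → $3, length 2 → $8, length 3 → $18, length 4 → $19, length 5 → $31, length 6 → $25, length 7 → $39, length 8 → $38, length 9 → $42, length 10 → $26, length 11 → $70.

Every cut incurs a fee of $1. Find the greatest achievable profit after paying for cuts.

Let r[k] be the best obtainable value from length k. For each k, try every first piece i and keep the best of price[i] + r[k−i] minus the 1 cut fee when i<k.
r[1] = 3
r[2] = max(3+3-1, 8+0) = 8
r[3] = max(3+8-1, 8+3-1, 18+0) = 18
r[4] = max(3+18-1, 8+8-1, 18+3-1, 19+0) = 20
r[5] = max(3+20-1, 8+18-1, 18+8-1, 19+3-1, 31+0) = 31
r[6] = max(3+31-1, 8+20-1, 18+18-1, 19+8-1, 31+3-1, 25+0) = 35
r[7] = max(3+35-1, 8+31-1, 18+20-1, …, 25+3-1, 39+0) = 39
r[8] = max(3+39-1, 8+35-1, 18+31-1, …, 39+3-1, 38+0) = 48
r[9] = max(3+48-1, 8+39-1, 18+35-1, …, 38+3-1, 42+0) = 52
r[10] = max(3+52-1, 8+48-1, 18+39-1, …, 42+3-1, 26+0) = 61
r[11] = max(3+61-1, 8+52-1, 18+48-1, …, 26+3-1, 70+0) = 70
Best is to make no cuts and sell whole for $70.

70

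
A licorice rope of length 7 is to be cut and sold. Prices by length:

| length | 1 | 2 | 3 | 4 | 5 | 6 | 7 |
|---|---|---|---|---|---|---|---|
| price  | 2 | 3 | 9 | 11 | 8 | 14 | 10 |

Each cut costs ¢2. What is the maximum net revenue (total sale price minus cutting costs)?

Let v[k] be the best obtainable value from length k. For each k, try every first piece i and keep the best of price[i] + v[k−i] minus the 2 cut fee when i<k.
v[1] = 2
v[2] = 3
v[3] = 9
v[4] = 11
v[5] = 11  (first piece 1, then v[4]=11)
v[6] = 16  (first piece 3, then v[3]=9)
v[7] = 18  (first piece 3, then v[4]=11)
One optimal plan: pieces 4 + 3 (1 cut) → ¢20 − ¢2 = ¢18.

18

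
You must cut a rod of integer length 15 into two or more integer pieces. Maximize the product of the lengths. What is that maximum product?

243

Let f[k] be the best product for length k (with at least one cut). For each first piece i, the rest contributes max(k−i, f[k−i]).
Small cases: f[2]=1, f[3]=2, f[4]=4, f[5]=6, f[6]=9, f[7]=12, f[8]=18, f[9]=27, f[10]=36.
f[11] = 2×max(9,27) = 2×27 = 54
f[12] = 3×max(9,27) = 3×27 = 81
f[13] = 2×max(11,54) = 2×54 = 108
f[14] = 2×max(12,81) = 2×81 = 162
f[15] = 3×max(12,81) = 3×81 = 243
One optimal split: 3 + 3 + 3 + 3 + 3; product 3×3×3×3×3 = 243.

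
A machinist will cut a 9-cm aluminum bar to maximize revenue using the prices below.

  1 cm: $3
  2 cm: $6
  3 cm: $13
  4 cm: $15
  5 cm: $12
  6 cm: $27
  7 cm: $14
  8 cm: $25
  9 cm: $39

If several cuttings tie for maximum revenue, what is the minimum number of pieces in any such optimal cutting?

Consider every possible first cut. r[k] is the best of p[i]+r[k−i] over all sellable i≤k.
r[1] = 3
r[2] = max(3+3, 6+0) = 6
r[3] = max(3+6, 6+3, 13+0) = 13
r[4] = max(3+13, 6+6, 13+3, 15+0) = 16
r[5] = max(3+16, 6+13, 13+6, 15+3, 12+0) = 19
r[6] = max(3+19, 6+16, 13+13, 15+6, 12+3, 27+0) = 27
r[7] = max(3+27, 6+19, 13+16, …, 27+3, 14+0) = 30
r[8] = max(3+30, 6+27, 13+19, …, 14+3, 25+0) = 33
r[9] = max(3+33, 6+30, 13+27, …, 25+3, 39+0) = 40
Maximum revenue is $40.
Now minimize piece count subject to staying optimal: for each k, pieces[k] = 1 + min over i with p[i]+r[k−i]=r[k] of pieces[k−i].
pieces[6] = 1
pieces[7] = 2
pieces[8] = 2
pieces[9] = 2

2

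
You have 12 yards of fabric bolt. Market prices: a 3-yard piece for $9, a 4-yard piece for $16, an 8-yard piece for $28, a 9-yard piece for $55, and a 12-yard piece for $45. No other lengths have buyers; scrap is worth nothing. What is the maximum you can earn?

Consider every possible first cut. f[k] is the best of p[i]+f[k−i] over all sellable i≤k.
f[1] = 0
f[2] = 0
f[3] = 9
f[4] = max(9+0, 16+0) = 16
f[5] = max(9+0, 16+0) = 16
f[6] = max(9+9, 16+0) = 18
f[7] = max(9+16, 16+9) = 25
f[8] = max(9+16, 16+16, 28+0) = 32
f[9] = max(9+18, 16+16, 28+0, 55+0) = 55
f[10] = max(9+25, 16+18, 28+0, 55+0) = 55
f[11] = max(9+32, 16+25, 28+9, 55+0) = 55
f[12] = max(9+55, 16+32, 28+16, 55+9, 45+0) = 64
One optimal cutting: 9 + 3 → $64.

64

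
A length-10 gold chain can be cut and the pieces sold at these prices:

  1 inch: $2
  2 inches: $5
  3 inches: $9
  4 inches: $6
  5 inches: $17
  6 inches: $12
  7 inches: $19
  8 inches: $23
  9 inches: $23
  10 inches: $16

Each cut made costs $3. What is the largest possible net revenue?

Let net[k] be the best obtainable value from length k. For each k, try every first piece i and keep the best of price[i] + net[k−i] minus the 3 cut fee when i<k.
net[1] = 2
net[2] = max(2+2-3, 5+0) = 5
net[3] = max(2+5-3, 5+2-3, 9+0) = 9
net[4] = max(2+9-3, 5+5-3, 9+2-3, 6+0) = 8
net[5] = max(2+8-3, 5+9-3, 9+5-3, 6+2-3, 17+0) = 17
net[6] = max(2+17-3, 5+8-3, 9+9-3, 6+5-3, 17+2-3, 12+0) = 16
net[7] = max(2+16-3, 5+17-3, 9+8-3, …, 12+2-3, 19+0) = 19
net[8] = max(2+19-3, 5+16-3, 9+17-3, …, 19+2-3, 23+0) = 23
net[9] = max(2+23-3, 5+19-3, 9+16-3, …, 23+2-3, 23+0) = 23
net[10] = max(2+23-3, 5+23-3, 9+19-3, …, 23+2-3, 16+0) = 31
One optimal plan: pieces 5 + 5 (1 cut) → $34 − $3 = $31.

31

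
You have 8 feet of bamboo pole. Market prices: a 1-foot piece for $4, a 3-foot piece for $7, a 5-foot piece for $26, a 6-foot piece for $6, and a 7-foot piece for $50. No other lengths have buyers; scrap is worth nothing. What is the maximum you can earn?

54

Let f[k] be the best obtainable value from length k. For each k, try every first piece i and keep the best of price[i] + f[k−i].
f[1] = 4
f[2] = 8  (first piece 1, then f[1]=4)
f[3] = max(4+8, 7+0) = 12
f[4] = max(4+12, 7+4) = 16
f[5] = max(4+16, 7+8, 26+0) = 26
f[6] = max(4+26, 7+12, 26+4, 6+0) = 30
f[7] = max(4+30, 7+16, 26+8, 6+4, 50+0) = 50
f[8] = max(4+50, 7+26, 26+12, 6+8, 50+4) = 54
One optimal cutting: 7 + 1 → $54.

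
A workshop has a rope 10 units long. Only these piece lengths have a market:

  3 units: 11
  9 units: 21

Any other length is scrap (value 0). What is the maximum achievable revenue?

Build best[k] bottom-up: best[k] = max over allowed piece i of (p[i] + best[k−i]).
best[1] = 0
best[2] = 0
best[3] = 11
best[4] = 11
best[5] = 11
best[6] = 22  (first piece 3, then best[3]=11)
best[7] = 22
best[8] = 22
best[9] = max(11+22, 21+0) = 33
best[10] = max(11+22, 21+0) = 33
One optimal cutting: pieces 3 + 3 + 3 with 1 unit of scrap → 33.

33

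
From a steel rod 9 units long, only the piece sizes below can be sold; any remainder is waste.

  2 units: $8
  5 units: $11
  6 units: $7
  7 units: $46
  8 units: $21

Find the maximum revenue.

Consider every possible first cut. r[k] is the best of p[i]+r[k−i] over all sellable i≤k.
r[1] = 0
r[2] = 8
r[3] = 8
r[4] = 16  (first piece 2, then r[2]=8)
r[5] = 16
r[6] = 24  (first piece 2, then r[4]=16)
r[7] = 46
r[8] = 46
r[9] = 54  (first piece 2, then r[7]=46)
One optimal cutting: 7 + 2 → $54.

54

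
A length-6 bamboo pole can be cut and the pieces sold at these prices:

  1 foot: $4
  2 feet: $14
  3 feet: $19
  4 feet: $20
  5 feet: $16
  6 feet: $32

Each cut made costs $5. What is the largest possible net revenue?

33

Let v[k] be the best obtainable value from length k. For each k, try every first piece i and keep the best of price[i] + v[k−i] minus the 5 cut fee when i<k.
v[1] = 4
v[2] = max(4+4-5, 14+0) = 14
v[3] = max(4+14-5, 14+4-5, 19+0) = 19
v[4] = max(4+19-5, 14+14-5, 19+4-5, 20+0) = 23
v[5] = max(4+23-5, 14+19-5, 19+14-5, 20+4-5, 16+0) = 28
v[6] = max(4+28-5, 14+23-5, 19+19-5, 20+14-5, 16+4-5, 32+0) = 33
One optimal plan: pieces 3 + 3 (1 cut) → $38 − $5 = $33.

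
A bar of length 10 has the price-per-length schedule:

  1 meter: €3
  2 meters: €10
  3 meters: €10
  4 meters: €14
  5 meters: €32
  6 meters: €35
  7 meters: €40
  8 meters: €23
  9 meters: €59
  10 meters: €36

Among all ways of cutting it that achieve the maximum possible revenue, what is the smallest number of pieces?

Consider every possible first cut. r[k] is the best of p[i]+r[k−i] over all sellable i≤k.
r[1] = 3
r[2] = max(3+3, 10+0) = 10
r[3] = max(3+10, 10+3, 10+0) = 13
r[4] = max(3+13, 10+10, 10+3, 14+0) = 20
r[5] = max(3+20, 10+13, 10+10, 14+3, 32+0) = 32
r[6] = max(3+32, 10+20, 10+13, 14+10, 32+3, 35+0) = 35
r[7] = max(3+35, 10+32, 10+20, …, 35+3, 40+0) = 42
r[8] = max(3+42, 10+35, 10+32, …, 40+3, 23+0) = 45
r[9] = max(3+45, 10+42, 10+35, …, 23+3, 59+0) = 59
r[10] = max(3+59, 10+45, 10+42, …, 59+3, 36+0) = 64
Maximum revenue is €64.
Now minimize piece count subject to staying optimal: for each k, pieces[k] = 1 + min over i with p[i]+r[k−i]=r[k] of pieces[k−i].
pieces[7] = 2
pieces[8] = 2
pieces[9] = 1
pieces[10] = 2

2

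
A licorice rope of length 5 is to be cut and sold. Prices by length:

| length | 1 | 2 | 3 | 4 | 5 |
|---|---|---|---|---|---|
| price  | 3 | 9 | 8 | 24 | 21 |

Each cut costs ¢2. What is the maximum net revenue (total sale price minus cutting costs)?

Let net[k] be the best obtainable value from length k. For each k, try every first piece i and keep the best of price[i] + net[k−i] minus the 2 cut fee when i<k.
net[1] = 3
net[2] = max(3+3-2, 9+0) = 9
net[3] = max(3+9-2, 9+3-2, 8+0) = 10
net[4] = max(3+10-2, 9+9-2, 8+3-2, 24+0) = 24
net[5] = max(3+24-2, 9+10-2, 8+9-2, 24+3-2, 21+0) = 25
One optimal plan: pieces 4 + 1 (1 cut) → ¢27 − ¢2 = ¢25.

25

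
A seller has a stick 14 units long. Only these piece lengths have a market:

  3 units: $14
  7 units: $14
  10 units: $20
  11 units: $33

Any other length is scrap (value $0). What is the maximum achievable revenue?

Let best[k] be the best obtainable value from length k. For each k, try every first piece i and keep the best of price[i] + best[k−i].
best[1] = 0
best[2] = 0
best[3] = 14
best[4] = 14
best[5] = 14
best[6] = 28  (first piece 3, then best[3]=14)
best[7] = max(14+14, 14+0) = 28
best[8] = max(14+14, 14+0) = 28
best[9] = max(14+28, 14+0) = 42
best[10] = max(14+28, 14+14, 20+0) = 42
best[11] = max(14+28, 14+14, 20+0, 33+0) = 42
best[12] = max(14+42, 14+14, 20+0, 33+0) = 56
best[13] = max(14+42, 14+28, 20+14, 33+0) = 56
best[14] = max(14+42, 14+28, 20+14, 33+14) = 56
One optimal cutting: pieces 3 + 3 + 3 + 3 with 2 units of scrap → $56.

56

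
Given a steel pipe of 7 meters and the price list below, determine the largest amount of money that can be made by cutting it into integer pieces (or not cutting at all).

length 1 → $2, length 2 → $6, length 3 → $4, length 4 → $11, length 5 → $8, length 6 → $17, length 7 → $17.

20

Consider every possible first cut. R[k] is the best of p[i]+R[k−i] over all sellable i≤k.
R[1] = 2
R[2] = max(2+2, 6+0) = 6
R[3] = max(2+6, 6+2, 4+0) = 8
R[4] = max(2+8, 6+6, 4+2, 11+0) = 12
R[5] = max(2+12, 6+8, 4+6, 11+2, 8+0) = 14
R[6] = max(2+14, 6+12, 4+8, 11+6, 8+2, 17+0) = 18
R[7] = max(2+18, 6+14, 4+12, …, 17+2, 17+0) = 20
One optimal cutting: 2 + 2 + 2 + 1 → $6 + $6 + $6 + $2 = $20.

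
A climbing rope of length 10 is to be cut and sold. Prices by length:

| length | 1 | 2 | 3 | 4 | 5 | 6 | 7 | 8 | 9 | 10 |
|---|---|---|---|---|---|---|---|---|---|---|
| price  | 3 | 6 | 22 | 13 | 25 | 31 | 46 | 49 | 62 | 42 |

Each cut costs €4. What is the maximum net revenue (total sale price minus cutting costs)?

Build v[k] bottom-up: v[k] = max over allowed piece i of (p[i] + v[k−i]) − 4 per cut.
v[1] = 3
v[2] = max(3+3-4, 6+0) = 6
v[3] = max(3+6-4, 6+3-4, 22+0) = 22
v[4] = max(3+22-4, 6+6-4, 22+3-4, 13+0) = 21
v[5] = max(3+21-4, 6+22-4, 22+6-4, 13+3-4, 25+0) = 25
v[6] = max(3+25-4, 6+21-4, 22+22-4, 13+6-4, 25+3-4, 31+0) = 40
v[7] = max(3+40-4, 6+25-4, 22+21-4, …, 31+3-4, 46+0) = 46
v[8] = max(3+46-4, 6+40-4, 22+25-4, …, 46+3-4, 49+0) = 49
v[9] = max(3+49-4, 6+46-4, 22+40-4, …, 49+3-4, 62+0) = 62
v[10] = max(3+62-4, 6+49-4, 22+46-4, …, 62+3-4, 42+0) = 64
One optimal plan: pieces 7 + 3 (1 cut) → €68 − €4 = €64.

64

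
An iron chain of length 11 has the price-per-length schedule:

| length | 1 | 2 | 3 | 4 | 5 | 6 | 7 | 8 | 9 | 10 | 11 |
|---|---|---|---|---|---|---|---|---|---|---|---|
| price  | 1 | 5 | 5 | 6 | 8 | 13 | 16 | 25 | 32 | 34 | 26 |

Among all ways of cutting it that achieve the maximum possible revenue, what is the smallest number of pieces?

2

Build r[k] bottom-up: r[k] = max over allowed piece i of (p[i] + r[k−i]).
r[1] = 1
r[2] = 5
r[3] = 6  (first piece 1, then r[2]=5)
r[4] = 10  (first piece 2, then r[2]=5)
r[5] = 11  (first piece 1, then r[4]=10)
r[6] = 15  (first piece 2, then r[4]=10)
r[7] = 16  (first piece 1, then r[6]=15)
r[8] = 25
r[9] = 32
r[10] = 34
r[11] = 37  (first piece 2, then r[9]=32)
Maximum revenue is $37.
Now minimize piece count subject to staying optimal: for each k, pieces[k] = 1 + min over i with p[i]+r[k−i]=r[k] of pieces[k−i].
pieces[8] = 1
pieces[9] = 1
pieces[10] = 1
pieces[11] = 2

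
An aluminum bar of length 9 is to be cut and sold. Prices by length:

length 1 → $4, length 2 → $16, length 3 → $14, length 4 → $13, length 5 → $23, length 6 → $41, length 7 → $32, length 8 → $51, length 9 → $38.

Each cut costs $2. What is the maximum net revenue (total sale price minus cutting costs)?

Consider every possible first cut. net[k] is the best of p[i]+net[k−i] over all sellable i≤k, charging 2 whenever i<k.
net[1] = 4
net[2] = 16
net[3] = 18  (first piece 1, then net[2]=16)
net[4] = 30  (first piece 2, then net[2]=16)
net[5] = 32  (first piece 1, then net[4]=30)
net[6] = 44  (first piece 2, then net[4]=30)
net[7] = 46  (first piece 1, then net[6]=44)
net[8] = 58  (first piece 2, then net[6]=44)
net[9] = 60  (first piece 1, then net[8]=58)
One optimal plan: pieces 2 + 2 + 2 + 2 + 1 (4 cuts) → $68 − $8 = $60.

60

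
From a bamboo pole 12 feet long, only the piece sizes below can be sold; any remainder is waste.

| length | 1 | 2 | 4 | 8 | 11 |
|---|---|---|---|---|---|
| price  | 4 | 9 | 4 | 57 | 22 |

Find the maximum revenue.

Let best[k] be the best obtainable value from length k. For each k, try every first piece i and keep the best of price[i] + best[k−i].
best[1] = 4
best[2] = max(4+4, 9+0) = 9
best[3] = max(4+9, 9+4) = 13
best[4] = max(4+13, 9+9, 4+0) = 18
best[5] = max(4+18, 9+13, 4+4) = 22
best[6] = max(4+22, 9+18, 4+9) = 27
best[7] = max(4+27, 9+22, 4+13) = 31
best[8] = max(4+31, 9+27, 4+18, 57+0) = 57
best[9] = max(4+57, 9+31, 4+22, 57+4) = 61
best[10] = max(4+61, 9+57, 4+27, 57+9) = 66
best[11] = max(4+66, 9+61, 4+31, 57+13, 22+0) = 70
best[12] = max(4+70, 9+66, 4+57, 57+18, 22+4) = 75
One optimal cutting: 8 + 2 + 2 → $75.

75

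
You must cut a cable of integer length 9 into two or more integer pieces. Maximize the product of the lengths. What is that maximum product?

Fill g[k] for k=2..9: at each k try every first piece i and multiply by the better of (k−i) uncut or g[k−i].
g[2] = 1×max(1,0) = 1×1 = 1
g[3] = 1×max(2,1) = 1×2 = 2
g[4] = 2×max(2,1) = 2×2 = 4
g[5] = 2×max(3,2) = 2×3 = 6
g[6] = 3×max(3,2) = 3×3 = 9
g[7] = 2×max(5,6) = 2×6 = 12
g[8] = 2×max(6,9) = 2×9 = 18
g[9] = 3×max(6,9) = 3×9 = 27
One optimal split: 3 + 3 + 3; product 3×3×3 = 27.

27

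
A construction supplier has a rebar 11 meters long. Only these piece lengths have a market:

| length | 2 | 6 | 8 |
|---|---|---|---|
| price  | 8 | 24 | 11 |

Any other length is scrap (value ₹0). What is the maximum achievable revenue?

40

Build best[k] bottom-up: best[k] = max over allowed piece i of (p[i] + best[k−i]).
best[1] = 0
best[2] = 8
best[3] = 8
best[4] = 16  (first piece 2, then best[2]=8)
best[5] = 16
best[6] = 24  (first piece 2, then best[4]=16)
best[7] = 24
best[8] = 32  (first piece 2, then best[6]=24)
best[9] = 32
best[10] = 40  (first piece 2, then best[8]=32)
best[11] = 40
One optimal cutting: pieces 2 + 2 + 2 + 2 + 2 with 1 meter of scrap → ₹40.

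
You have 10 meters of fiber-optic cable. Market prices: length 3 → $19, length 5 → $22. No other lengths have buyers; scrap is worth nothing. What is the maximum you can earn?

57

Build r[k] bottom-up: r[k] = max over allowed piece i of (p[i] + r[k−i]).
r[1] = 0
r[2] = 0
r[3] = 19
r[4] = 19
r[5] = max(19+0, 22+0) = 22
r[6] = max(19+19, 22+0) = 38
r[7] = max(19+19, 22+0) = 38
r[8] = max(19+22, 22+19) = 41
r[9] = max(19+38, 22+19) = 57
r[10] = max(19+38, 22+22) = 57
One optimal cutting: pieces 3 + 3 + 3 with 1 meter of scrap → $57.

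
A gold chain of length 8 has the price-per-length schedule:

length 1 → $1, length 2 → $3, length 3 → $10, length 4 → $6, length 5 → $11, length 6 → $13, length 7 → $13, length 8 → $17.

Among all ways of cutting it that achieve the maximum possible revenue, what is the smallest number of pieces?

Build r[k] bottom-up: r[k] = max over allowed piece i of (p[i] + r[k−i]).
r[1] = 1
r[2] = 3
r[3] = 10
r[4] = 11  (first piece 1, then r[3]=10)
r[5] = 13  (first piece 2, then r[3]=10)
r[6] = 20  (first piece 3, then r[3]=10)
r[7] = 21  (first piece 1, then r[6]=20)
r[8] = 23  (first piece 2, then r[6]=20)
Maximum revenue is $23.
Now minimize piece count subject to staying optimal: for each k, pieces[k] = 1 + min over i with p[i]+r[k−i]=r[k] of pieces[k−i].
pieces[5] = 2
pieces[6] = 2
pieces[7] = 3
pieces[8] = 3

3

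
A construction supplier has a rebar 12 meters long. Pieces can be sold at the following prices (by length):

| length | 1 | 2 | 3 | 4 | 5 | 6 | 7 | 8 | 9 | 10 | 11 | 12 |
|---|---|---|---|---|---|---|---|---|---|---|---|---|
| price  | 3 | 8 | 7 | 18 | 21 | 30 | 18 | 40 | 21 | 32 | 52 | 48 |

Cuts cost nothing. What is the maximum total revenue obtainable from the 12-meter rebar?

60

Let r[k] be the best obtainable value from length k. For each k, try every first piece i and keep the best of price[i] + r[k−i].
r[1] = 3
r[2] = max(3+3, 8+0) = 8
r[3] = max(3+8, 8+3, 7+0) = 11
r[4] = max(3+11, 8+8, 7+3, 18+0) = 18
r[5] = max(3+18, 8+11, 7+8, 18+3, 21+0) = 21
r[6] = max(3+21, 8+18, 7+11, 18+8, 21+3, 30+0) = 30
r[7] = max(3+30, 8+21, 7+18, …, 30+3, 18+0) = 33
r[8] = max(3+33, 8+30, 7+21, …, 18+3, 40+0) = 40
r[9] = max(3+40, 8+33, 7+30, …, 40+3, 21+0) = 43
r[10] = max(3+43, 8+40, 7+33, …, 21+3, 32+0) = 48
r[11] = max(3+48, 8+43, 7+40, …, 32+3, 52+0) = 52
r[12] = max(3+52, 8+48, 7+43, …, 52+3, 48+0) = 60
One optimal cutting: 6 + 6 → ₹30 + ₹30 = ₹60.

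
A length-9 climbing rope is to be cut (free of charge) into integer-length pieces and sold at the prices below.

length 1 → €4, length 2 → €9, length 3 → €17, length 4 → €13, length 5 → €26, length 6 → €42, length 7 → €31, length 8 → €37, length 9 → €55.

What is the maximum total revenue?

Build v[k] bottom-up: v[k] = max over allowed piece i of (p[i] + v[k−i]).
v[1] = 4
v[2] = max(4+4, 9+0) = 9
v[3] = max(4+9, 9+4, 17+0) = 17
v[4] = max(4+17, 9+9, 17+4, 13+0) = 21
v[5] = max(4+21, 9+17, 17+9, 13+4, 26+0) = 26
v[6] = max(4+26, 9+21, 17+17, 13+9, 26+4, 42+0) = 42
v[7] = max(4+42, 9+26, 17+21, …, 42+4, 31+0) = 46
v[8] = max(4+46, 9+42, 17+26, …, 31+4, 37+0) = 51
v[9] = max(4+51, 9+46, 17+42, …, 37+4, 55+0) = 59
One optimal cutting: 6 + 3 → €42 + €17 = €59.

59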